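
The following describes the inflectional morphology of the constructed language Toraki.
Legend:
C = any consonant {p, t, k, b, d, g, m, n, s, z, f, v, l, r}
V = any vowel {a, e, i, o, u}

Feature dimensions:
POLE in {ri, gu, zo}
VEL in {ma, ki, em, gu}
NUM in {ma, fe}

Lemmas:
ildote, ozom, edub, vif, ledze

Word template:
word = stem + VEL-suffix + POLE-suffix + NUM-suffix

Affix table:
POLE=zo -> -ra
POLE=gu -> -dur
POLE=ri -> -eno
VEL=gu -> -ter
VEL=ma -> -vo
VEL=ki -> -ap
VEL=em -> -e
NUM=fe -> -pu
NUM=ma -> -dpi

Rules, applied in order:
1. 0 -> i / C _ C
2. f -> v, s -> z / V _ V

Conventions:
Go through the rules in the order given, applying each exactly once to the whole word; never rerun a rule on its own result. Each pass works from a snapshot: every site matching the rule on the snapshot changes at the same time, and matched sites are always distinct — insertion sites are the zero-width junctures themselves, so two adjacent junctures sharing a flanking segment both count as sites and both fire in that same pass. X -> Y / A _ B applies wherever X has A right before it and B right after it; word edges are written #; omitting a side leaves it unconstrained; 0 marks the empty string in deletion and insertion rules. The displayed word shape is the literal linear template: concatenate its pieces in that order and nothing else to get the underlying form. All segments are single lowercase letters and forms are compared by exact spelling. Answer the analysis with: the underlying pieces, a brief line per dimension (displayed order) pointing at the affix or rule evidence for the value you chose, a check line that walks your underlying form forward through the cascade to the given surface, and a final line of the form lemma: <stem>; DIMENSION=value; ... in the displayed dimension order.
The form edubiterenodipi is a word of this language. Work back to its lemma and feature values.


underlying: edub-ter-eno-dpi
POLE=ri - signalled by the affix -eno
VEL=gu - signalled by the affix -ter
NUM=ma - signalled by the affix -dpi
check: edubterenodpi -> edubiterenodipi -> edubiterenodipi
lemma: edub; POLE=ri; VEL=gu; NUM=ma


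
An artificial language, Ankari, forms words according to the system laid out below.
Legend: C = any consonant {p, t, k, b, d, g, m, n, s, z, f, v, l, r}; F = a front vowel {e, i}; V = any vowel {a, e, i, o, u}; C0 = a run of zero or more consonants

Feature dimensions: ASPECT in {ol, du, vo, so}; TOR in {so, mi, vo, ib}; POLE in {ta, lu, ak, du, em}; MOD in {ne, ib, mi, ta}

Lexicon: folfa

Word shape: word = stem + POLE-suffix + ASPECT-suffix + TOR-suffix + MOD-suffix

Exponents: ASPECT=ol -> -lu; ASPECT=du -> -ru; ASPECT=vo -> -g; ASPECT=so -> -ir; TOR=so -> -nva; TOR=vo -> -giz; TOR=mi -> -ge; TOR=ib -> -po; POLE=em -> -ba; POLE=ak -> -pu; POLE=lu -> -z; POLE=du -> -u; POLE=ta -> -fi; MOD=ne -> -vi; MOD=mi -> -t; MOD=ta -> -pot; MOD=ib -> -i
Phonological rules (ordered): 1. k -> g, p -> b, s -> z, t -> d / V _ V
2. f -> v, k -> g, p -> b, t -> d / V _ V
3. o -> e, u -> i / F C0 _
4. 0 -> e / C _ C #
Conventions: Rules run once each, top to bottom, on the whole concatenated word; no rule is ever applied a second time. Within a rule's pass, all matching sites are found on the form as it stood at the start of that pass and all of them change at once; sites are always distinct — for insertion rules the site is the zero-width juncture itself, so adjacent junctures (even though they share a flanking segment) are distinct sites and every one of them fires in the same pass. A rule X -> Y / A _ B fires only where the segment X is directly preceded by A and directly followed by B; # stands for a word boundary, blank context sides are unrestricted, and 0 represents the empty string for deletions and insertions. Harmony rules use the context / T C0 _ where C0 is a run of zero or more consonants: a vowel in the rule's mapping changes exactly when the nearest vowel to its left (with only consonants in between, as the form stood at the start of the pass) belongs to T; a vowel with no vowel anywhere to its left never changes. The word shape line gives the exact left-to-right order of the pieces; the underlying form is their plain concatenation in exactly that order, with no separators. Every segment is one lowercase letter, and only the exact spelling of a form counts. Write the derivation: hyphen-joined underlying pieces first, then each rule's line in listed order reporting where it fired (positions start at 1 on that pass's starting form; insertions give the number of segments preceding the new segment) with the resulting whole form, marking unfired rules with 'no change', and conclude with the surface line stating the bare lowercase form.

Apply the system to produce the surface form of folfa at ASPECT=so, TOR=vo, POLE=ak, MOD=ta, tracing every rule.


underlying: folfa-pu-ir-giz-pot
1. k -> g, p -> b, s -> z, t -> d / V _ V: fires at position(s) 6: folfabuirgizpot
2. f -> v, k -> g, p -> b, t -> d / V _ V: no change
3. o -> e, u -> i / F C0 _: fires at position(s) 14: folfabuirgizpet
4. 0 -> e / C _ C #: no change
surface: folfabuirgizpet


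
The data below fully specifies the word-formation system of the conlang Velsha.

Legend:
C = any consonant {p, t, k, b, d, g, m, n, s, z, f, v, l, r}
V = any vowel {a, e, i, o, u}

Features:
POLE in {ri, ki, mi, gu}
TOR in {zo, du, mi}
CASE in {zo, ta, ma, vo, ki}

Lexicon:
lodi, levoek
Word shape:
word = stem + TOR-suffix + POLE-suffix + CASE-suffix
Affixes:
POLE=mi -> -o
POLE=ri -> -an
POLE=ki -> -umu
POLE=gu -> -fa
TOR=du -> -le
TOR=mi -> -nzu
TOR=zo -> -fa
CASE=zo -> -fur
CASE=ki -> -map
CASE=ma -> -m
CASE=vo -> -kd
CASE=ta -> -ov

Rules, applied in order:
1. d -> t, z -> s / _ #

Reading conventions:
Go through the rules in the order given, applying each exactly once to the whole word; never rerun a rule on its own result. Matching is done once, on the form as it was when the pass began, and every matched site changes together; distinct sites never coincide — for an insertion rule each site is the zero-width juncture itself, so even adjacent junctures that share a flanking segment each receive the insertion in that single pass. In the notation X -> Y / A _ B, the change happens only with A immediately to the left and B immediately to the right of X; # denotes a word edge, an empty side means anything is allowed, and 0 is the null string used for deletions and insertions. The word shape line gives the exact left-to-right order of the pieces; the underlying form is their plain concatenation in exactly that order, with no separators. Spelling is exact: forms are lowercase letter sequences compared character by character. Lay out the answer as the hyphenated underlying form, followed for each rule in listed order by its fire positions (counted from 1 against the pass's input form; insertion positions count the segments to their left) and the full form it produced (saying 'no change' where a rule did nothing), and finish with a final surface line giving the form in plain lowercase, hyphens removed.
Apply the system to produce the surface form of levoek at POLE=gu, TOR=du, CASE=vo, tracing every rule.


underlying: levoek-le-fa-kd
1. d -> t, z -> s / _ #: fires at position(s) 12: levoeklefakt
surface: levoeklefakt


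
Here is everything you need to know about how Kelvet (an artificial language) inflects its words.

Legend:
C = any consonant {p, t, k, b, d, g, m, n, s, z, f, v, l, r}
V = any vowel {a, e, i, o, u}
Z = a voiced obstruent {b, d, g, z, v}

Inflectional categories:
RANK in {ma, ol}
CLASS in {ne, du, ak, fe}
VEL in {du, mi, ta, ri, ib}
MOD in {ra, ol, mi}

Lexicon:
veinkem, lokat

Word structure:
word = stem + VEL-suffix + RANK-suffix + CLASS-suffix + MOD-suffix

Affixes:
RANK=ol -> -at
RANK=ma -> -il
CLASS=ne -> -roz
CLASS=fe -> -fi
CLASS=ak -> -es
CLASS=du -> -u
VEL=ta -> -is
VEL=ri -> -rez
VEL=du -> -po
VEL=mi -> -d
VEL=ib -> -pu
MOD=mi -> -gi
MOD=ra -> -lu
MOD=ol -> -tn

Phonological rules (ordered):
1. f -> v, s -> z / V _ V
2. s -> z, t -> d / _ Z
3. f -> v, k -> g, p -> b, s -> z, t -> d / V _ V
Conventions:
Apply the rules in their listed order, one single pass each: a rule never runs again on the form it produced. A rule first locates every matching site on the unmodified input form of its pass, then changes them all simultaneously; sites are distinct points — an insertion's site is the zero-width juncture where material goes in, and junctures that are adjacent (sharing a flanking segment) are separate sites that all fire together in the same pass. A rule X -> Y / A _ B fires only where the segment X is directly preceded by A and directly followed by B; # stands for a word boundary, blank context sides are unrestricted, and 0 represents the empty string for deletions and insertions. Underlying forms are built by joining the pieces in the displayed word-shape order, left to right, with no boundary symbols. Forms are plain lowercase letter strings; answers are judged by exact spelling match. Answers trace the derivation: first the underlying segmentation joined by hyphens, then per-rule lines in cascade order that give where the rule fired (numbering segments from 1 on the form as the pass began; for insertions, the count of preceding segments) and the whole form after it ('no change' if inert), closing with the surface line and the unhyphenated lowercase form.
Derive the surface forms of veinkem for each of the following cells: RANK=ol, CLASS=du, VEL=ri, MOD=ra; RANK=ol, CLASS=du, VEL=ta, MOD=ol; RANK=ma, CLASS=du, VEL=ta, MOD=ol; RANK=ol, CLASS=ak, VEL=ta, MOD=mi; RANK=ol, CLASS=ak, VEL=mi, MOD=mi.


cell RANK=ol, CLASS=du, VEL=ri, MOD=ra:
underlying: veinkem-rez-at-u-lu
1. f -> v, s -> z / V _ V: no change
2. s -> z, t -> d / _ Z: no change
3. f -> v, k -> g, p -> b, s -> z, t -> d / V _ V: fires at position(s) 12: veinkemrezadulu
surface: veinkemrezadulu

cell RANK=ol, CLASS=du, VEL=ta, MOD=ol:
underlying: veinkem-is-at-u-tn
1. f -> v, s -> z / V _ V: fires at position(s) 9: veinkemizatutn
2. s -> z, t -> d / _ Z: no change
3. f -> v, k -> g, p -> b, s -> z, t -> d / V _ V: fires at position(s) 11: veinkemizadutn
surface: veinkemizadutn

cell RANK=ma, CLASS=du, VEL=ta, MOD=ol:
underlying: veinkem-is-il-u-tn
1. f -> v, s -> z / V _ V: fires at position(s) 9: veinkemizilutn
2. s -> z, t -> d / _ Z: no change
3. f -> v, k -> g, p -> b, s -> z, t -> d / V _ V: no change
surface: veinkemizilutn

cell RANK=ol, CLASS=ak, VEL=ta, MOD=mi:
underlying: veinkem-is-at-es-gi
1. f -> v, s -> z / V _ V: fires at position(s) 9: veinkemizatesgi
2. s -> z, t -> d / _ Z: fires at position(s) 13: veinkemizatezgi
3. f -> v, k -> g, p -> b, s -> z, t -> d / V _ V: fires at position(s) 11: veinkemizadezgi
surface: veinkemizadezgi

cell RANK=ol, CLASS=ak, VEL=mi, MOD=mi:
underlying: veinkem-d-at-es-gi
1. f -> v, s -> z / V _ V: no change
2. s -> z, t -> d / _ Z: fires at position(s) 12: veinkemdatezgi
3. f -> v, k -> g, p -> b, s -> z, t -> d / V _ V: fires at position(s) 10: veinkemdadezgi
surface: veinkemdadezgi


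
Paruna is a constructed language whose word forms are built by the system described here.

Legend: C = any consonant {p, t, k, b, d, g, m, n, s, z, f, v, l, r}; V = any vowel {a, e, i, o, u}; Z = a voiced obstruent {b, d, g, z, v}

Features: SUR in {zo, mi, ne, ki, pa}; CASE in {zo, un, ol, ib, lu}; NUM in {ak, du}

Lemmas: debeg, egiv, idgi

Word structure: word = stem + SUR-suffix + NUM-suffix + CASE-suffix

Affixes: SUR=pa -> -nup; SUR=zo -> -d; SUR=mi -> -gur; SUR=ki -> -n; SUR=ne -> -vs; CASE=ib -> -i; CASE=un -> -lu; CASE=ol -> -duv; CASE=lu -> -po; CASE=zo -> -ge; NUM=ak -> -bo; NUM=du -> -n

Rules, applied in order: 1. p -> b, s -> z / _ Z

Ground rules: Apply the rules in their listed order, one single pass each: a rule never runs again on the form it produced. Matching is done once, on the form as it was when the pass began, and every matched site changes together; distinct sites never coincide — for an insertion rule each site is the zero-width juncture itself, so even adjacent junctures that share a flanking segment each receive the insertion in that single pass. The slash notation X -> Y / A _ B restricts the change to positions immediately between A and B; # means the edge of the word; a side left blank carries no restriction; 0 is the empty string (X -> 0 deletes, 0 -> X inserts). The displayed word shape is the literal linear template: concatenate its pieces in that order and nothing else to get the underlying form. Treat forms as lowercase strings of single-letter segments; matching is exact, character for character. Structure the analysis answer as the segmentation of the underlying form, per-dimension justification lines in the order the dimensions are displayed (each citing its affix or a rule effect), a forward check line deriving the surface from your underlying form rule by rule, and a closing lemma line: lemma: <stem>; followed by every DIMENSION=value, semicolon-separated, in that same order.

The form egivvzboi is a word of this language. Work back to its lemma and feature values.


underlying: egiv-vs-bo-i
SUR=ne - signalled by the affix -vs
CASE=ib - signalled by the affix -i
NUM=ak - signalled by the affix -bo
check: egivvsboi -> egivvzboi
lemma: egiv; SUR=ne; CASE=ib; NUM=ak


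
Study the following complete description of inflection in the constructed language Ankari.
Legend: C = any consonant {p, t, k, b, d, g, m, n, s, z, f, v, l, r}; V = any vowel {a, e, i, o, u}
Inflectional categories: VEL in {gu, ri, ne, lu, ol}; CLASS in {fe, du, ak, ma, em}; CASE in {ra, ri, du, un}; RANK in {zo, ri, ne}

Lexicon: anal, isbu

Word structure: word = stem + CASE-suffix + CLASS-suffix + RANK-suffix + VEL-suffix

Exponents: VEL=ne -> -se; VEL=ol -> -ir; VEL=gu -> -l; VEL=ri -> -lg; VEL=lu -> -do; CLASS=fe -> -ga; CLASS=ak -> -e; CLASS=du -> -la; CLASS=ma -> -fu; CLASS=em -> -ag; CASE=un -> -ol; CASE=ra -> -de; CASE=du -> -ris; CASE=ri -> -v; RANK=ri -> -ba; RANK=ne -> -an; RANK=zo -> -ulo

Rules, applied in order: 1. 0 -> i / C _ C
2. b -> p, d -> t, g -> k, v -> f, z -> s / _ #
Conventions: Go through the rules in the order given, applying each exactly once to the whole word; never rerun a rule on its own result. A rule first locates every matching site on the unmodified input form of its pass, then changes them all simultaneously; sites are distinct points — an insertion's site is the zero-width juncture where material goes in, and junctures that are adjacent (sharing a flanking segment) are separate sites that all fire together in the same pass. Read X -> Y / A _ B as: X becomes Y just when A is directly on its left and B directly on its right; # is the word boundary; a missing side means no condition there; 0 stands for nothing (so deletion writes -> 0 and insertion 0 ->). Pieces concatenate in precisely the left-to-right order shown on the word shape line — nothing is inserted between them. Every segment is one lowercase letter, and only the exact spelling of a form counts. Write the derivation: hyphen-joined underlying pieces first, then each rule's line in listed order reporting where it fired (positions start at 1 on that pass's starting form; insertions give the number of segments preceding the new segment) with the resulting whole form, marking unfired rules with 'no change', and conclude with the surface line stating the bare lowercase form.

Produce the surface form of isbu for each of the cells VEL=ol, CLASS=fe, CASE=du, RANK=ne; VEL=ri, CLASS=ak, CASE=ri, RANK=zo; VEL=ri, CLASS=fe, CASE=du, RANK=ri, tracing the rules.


cell VEL=ol, CLASS=fe, CASE=du, RANK=ne:
underlying: isbu-ris-ga-an-ir
1. 0 -> i / C _ C: inserts after position(s) 2, 7: isiburisigaanir
2. b -> p, d -> t, g -> k, v -> f, z -> s / _ #: no change
surface: isiburisigaanir

cell VEL=ri, CLASS=ak, CASE=ri, RANK=zo:
underlying: isbu-v-e-ulo-lg
1. 0 -> i / C _ C: inserts after position(s) 2, 10: isibuveulolig
2. b -> p, d -> t, g -> k, v -> f, z -> s / _ #: fires at position(s) 13: isibuveulolik
surface: isibuveulolik

cell VEL=ri, CLASS=fe, CASE=du, RANK=ri:
underlying: isbu-ris-ga-ba-lg
1. 0 -> i / C _ C: inserts after position(s) 2, 7, 12: isiburisigabalig
2. b -> p, d -> t, g -> k, v -> f, z -> s / _ #: fires at position(s) 16: isiburisigabalik
surface: isiburisigabalik


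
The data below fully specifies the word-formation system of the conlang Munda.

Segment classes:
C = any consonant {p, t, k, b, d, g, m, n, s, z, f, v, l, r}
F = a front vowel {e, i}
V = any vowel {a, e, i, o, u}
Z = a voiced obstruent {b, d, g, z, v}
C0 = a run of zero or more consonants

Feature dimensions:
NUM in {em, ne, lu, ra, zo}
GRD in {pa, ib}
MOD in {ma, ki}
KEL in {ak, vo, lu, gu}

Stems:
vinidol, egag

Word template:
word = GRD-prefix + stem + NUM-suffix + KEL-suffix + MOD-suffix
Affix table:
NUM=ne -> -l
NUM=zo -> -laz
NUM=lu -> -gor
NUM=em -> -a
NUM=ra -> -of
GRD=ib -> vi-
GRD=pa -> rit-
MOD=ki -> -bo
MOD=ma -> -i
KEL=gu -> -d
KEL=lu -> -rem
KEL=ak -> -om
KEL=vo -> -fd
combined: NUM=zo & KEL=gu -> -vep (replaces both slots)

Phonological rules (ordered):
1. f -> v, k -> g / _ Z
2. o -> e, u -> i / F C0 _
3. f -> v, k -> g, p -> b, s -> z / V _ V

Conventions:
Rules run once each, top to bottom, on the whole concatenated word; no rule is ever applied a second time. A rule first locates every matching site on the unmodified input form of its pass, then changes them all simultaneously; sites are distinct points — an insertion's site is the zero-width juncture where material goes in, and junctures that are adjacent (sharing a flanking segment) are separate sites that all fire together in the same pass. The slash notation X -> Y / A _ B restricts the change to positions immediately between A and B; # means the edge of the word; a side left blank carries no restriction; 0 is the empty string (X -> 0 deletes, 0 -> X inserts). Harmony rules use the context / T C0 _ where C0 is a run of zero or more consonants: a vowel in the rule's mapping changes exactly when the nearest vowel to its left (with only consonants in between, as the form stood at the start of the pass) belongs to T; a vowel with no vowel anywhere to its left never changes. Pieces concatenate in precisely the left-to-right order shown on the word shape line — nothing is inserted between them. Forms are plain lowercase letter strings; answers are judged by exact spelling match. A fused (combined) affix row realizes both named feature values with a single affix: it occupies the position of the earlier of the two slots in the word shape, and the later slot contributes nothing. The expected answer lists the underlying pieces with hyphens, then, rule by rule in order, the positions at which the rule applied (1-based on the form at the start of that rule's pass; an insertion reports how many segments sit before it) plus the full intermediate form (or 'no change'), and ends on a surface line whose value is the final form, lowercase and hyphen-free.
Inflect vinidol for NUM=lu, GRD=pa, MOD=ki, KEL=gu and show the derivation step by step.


underlying: rit-vinidol-gor-d-bo
1. f -> v, k -> g / _ Z: no change
2. o -> e, u -> i / F C0 _: fires at position(s) 9: ritvinidelgordbo
3. f -> v, k -> g, p -> b, s -> z / V _ V: no change
surface: ritvinidelgordbo


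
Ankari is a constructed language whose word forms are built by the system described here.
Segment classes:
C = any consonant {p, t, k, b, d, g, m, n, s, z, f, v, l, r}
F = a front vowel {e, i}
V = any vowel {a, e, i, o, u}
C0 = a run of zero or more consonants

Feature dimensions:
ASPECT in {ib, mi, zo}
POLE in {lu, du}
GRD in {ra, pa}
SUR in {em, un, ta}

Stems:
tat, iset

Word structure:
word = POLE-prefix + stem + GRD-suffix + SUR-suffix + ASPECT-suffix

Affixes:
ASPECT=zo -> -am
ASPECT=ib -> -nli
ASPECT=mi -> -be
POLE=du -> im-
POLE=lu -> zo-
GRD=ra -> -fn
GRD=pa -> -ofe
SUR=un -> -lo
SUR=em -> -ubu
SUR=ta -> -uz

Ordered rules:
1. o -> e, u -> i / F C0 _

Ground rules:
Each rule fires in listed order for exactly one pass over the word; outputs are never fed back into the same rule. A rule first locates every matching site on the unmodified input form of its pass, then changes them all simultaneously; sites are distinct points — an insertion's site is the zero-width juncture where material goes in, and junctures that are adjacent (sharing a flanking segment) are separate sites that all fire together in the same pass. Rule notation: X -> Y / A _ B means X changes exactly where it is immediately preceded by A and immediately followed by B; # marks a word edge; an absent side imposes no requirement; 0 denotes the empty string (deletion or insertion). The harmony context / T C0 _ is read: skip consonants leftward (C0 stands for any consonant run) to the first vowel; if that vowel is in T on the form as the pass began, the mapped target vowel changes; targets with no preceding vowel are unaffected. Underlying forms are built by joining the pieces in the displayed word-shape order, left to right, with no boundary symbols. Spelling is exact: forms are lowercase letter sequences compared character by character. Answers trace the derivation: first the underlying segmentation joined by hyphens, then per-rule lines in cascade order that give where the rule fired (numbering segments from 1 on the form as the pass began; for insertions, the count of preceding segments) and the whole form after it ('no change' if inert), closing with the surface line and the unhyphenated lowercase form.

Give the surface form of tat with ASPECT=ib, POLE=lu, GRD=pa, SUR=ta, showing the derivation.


underlying: zo-tat-ofe-uz-nli
1. o -> e, u -> i / F C0 _: fires at position(s) 9: zotatofeiznli
surface: zotatofeiznli


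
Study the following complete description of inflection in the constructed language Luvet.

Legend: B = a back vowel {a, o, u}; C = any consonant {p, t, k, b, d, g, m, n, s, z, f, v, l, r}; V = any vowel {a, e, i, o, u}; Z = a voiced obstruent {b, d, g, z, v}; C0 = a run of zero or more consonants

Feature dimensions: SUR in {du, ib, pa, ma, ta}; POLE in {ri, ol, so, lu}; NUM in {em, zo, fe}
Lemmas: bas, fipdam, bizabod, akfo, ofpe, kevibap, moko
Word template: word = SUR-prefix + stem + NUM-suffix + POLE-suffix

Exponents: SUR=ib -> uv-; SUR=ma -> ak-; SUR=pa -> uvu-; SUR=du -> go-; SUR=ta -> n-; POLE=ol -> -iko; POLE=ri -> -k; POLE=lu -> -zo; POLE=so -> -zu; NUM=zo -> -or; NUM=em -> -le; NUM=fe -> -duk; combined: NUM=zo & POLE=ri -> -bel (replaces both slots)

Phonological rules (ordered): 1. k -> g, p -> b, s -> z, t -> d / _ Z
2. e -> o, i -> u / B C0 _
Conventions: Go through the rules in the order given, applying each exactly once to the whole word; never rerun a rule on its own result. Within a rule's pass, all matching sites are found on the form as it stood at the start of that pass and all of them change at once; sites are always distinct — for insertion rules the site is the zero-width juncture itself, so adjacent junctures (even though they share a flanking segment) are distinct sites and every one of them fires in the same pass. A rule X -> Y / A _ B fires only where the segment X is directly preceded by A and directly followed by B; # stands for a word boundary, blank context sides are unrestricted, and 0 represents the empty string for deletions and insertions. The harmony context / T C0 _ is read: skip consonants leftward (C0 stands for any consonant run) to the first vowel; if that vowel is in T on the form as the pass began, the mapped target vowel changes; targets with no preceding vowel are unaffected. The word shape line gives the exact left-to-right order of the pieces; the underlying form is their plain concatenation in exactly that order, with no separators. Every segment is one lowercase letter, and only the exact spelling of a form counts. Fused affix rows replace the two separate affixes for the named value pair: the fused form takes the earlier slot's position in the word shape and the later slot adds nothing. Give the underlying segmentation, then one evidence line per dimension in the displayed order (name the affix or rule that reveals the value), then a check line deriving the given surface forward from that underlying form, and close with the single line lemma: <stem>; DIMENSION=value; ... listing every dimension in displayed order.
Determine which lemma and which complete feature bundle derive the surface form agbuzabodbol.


underlying: ak-bizabod-bel
SUR=ma - signalled by the affix ak-
POLE=ri - signalled by the combined affix row
NUM=zo - signalled by the combined affix row
check: akbizabodbel -> agbizabodbel -> agbuzabodbol
lemma: bizabod; SUR=ma; POLE=ri; NUM=zo


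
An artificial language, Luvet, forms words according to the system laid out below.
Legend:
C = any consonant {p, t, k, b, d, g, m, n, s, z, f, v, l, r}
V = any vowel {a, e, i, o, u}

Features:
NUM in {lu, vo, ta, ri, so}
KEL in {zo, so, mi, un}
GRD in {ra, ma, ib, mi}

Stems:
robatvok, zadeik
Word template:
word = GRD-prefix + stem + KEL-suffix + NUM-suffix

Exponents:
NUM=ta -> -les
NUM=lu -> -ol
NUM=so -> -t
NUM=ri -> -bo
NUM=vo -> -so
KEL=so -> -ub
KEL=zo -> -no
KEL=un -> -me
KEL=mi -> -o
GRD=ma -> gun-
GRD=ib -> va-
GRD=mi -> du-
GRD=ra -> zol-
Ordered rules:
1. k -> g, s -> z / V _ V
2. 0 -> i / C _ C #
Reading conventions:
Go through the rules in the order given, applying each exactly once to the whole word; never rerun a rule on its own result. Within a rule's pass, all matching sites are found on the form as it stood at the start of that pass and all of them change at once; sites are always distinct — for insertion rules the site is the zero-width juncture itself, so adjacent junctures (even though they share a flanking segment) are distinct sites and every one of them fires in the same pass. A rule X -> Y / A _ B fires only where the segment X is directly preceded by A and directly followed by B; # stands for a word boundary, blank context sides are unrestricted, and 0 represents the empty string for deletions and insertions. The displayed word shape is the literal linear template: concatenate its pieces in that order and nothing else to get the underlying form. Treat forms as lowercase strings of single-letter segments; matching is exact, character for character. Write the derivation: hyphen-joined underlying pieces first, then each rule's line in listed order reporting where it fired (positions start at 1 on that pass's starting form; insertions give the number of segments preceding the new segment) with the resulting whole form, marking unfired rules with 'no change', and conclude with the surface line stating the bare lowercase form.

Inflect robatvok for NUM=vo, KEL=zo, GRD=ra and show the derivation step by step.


underlying: zol-robatvok-no-so
1. k -> g, s -> z / V _ V: fires at position(s) 14: zolrobatvoknozo
2. 0 -> i / C _ C #: no change
surface: zolrobatvoknozo


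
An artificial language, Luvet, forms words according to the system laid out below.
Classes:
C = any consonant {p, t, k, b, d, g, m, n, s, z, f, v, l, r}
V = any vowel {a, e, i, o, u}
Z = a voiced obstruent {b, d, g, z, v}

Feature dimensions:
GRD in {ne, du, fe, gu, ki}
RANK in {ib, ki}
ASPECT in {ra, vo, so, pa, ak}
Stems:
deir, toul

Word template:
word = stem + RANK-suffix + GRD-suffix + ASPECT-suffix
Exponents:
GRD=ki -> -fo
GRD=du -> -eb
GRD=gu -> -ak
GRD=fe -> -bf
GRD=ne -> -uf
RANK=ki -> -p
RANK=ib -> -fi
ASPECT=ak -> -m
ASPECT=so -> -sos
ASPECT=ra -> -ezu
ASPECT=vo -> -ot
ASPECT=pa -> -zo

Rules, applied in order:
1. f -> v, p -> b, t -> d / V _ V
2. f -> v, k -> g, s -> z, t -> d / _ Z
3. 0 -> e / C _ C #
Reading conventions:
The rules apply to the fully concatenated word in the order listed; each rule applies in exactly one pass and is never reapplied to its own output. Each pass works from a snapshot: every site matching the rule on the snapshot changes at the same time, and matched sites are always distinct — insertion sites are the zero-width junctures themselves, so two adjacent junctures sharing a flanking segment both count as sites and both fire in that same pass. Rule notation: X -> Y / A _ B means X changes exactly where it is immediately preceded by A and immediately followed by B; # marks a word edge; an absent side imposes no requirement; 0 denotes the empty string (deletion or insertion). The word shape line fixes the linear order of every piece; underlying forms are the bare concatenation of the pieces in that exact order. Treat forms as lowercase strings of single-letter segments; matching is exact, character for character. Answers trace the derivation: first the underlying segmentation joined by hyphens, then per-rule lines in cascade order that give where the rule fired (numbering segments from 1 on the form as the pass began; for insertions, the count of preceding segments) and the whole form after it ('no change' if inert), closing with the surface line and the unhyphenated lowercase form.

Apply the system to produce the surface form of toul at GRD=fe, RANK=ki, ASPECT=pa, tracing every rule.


underlying: toul-p-bf-zo
1. f -> v, p -> b, t -> d / V _ V: no change
2. f -> v, k -> g, s -> z, t -> d / _ Z: fires at position(s) 7: toulpbvzo
3. 0 -> e / C _ C #: no change
surface: toulpbvzo


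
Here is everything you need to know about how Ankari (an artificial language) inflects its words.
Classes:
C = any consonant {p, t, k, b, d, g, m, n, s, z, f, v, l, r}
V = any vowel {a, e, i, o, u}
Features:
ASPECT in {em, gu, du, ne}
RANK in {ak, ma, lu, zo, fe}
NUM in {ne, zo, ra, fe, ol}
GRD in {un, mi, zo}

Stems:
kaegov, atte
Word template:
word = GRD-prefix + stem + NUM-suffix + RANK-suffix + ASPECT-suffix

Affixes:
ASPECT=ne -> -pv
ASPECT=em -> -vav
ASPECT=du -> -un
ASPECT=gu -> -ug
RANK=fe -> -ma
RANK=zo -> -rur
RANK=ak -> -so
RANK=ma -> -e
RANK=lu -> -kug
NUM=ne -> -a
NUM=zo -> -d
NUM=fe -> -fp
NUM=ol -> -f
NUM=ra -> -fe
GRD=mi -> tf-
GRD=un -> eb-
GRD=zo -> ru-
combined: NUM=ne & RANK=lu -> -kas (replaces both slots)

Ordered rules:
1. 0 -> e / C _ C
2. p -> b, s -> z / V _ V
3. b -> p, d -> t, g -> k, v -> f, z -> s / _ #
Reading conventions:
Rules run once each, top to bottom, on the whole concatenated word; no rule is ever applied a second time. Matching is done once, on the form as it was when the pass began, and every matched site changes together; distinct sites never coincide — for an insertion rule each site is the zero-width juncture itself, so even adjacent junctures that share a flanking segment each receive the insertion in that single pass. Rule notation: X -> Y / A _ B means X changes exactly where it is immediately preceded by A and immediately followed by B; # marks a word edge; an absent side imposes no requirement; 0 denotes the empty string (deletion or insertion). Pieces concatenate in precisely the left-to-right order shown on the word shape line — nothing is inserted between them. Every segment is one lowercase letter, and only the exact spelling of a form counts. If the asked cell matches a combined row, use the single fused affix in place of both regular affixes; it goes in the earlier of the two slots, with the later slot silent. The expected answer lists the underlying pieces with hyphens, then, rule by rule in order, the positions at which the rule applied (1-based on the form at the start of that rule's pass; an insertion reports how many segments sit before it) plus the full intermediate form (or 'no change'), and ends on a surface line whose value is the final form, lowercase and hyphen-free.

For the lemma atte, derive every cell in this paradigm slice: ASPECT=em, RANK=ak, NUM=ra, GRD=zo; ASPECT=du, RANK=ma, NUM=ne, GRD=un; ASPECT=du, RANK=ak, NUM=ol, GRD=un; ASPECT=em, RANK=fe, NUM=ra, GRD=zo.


cell ASPECT=em, RANK=ak, NUM=ra, GRD=zo:
underlying: ru-atte-fe-so-vav
1. 0 -> e / C _ C: inserts after position(s) 4: ruatetefesovav
2. p -> b, s -> z / V _ V: fires at position(s) 10: ruatetefezovav
3. b -> p, d -> t, g -> k, v -> f, z -> s / _ #: fires at position(s) 14: ruatetefezovaf
surface: ruatetefezovaf

cell ASPECT=du, RANK=ma, NUM=ne, GRD=un:
underlying: eb-atte-a-e-un
1. 0 -> e / C _ C: inserts after position(s) 4: ebateteaeun
2. p -> b, s -> z / V _ V: no change
3. b -> p, d -> t, g -> k, v -> f, z -> s / _ #: no change
surface: ebateteaeun

cell ASPECT=du, RANK=ak, NUM=ol, GRD=un:
underlying: eb-atte-f-so-un
1. 0 -> e / C _ C: inserts after position(s) 4, 7: ebatetefesoun
2. p -> b, s -> z / V _ V: fires at position(s) 10: ebatetefezoun
3. b -> p, d -> t, g -> k, v -> f, z -> s / _ #: no change
surface: ebatetefezoun

cell ASPECT=em, RANK=fe, NUM=ra, GRD=zo:
underlying: ru-atte-fe-ma-vav
1. 0 -> e / C _ C: inserts after position(s) 4: ruatetefemavav
2. p -> b, s -> z / V _ V: no change
3. b -> p, d -> t, g -> k, v -> f, z -> s / _ #: fires at position(s) 14: ruatetefemavaf
surface: ruatetefemavaf


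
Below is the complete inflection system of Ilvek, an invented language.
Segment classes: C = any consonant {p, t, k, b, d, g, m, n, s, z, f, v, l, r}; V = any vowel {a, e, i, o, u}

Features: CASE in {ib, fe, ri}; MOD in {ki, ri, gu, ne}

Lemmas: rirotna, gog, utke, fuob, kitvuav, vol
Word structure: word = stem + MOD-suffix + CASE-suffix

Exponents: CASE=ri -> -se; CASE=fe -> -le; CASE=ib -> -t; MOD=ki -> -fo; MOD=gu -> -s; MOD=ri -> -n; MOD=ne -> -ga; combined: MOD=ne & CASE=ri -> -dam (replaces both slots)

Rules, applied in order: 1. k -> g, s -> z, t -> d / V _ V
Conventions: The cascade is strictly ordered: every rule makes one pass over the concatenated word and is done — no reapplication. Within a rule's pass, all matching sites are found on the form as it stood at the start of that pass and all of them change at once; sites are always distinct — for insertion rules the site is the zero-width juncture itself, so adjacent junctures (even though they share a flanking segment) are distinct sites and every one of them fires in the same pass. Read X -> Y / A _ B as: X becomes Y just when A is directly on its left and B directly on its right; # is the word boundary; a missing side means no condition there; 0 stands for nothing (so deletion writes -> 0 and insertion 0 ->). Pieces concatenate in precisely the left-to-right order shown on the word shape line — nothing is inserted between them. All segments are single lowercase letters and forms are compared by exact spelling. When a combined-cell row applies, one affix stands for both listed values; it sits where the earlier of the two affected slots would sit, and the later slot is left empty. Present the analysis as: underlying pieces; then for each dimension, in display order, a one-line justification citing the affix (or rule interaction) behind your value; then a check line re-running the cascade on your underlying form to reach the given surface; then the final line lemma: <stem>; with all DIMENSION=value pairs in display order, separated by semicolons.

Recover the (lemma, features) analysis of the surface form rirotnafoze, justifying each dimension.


underlying: rirotna-fo-se
CASE=ri - signalled by the affix -se
MOD=ki - signalled by the affix -fo
check: rirotnafose -> rirotnafoze
lemma: rirotna; CASE=ri; MOD=ki


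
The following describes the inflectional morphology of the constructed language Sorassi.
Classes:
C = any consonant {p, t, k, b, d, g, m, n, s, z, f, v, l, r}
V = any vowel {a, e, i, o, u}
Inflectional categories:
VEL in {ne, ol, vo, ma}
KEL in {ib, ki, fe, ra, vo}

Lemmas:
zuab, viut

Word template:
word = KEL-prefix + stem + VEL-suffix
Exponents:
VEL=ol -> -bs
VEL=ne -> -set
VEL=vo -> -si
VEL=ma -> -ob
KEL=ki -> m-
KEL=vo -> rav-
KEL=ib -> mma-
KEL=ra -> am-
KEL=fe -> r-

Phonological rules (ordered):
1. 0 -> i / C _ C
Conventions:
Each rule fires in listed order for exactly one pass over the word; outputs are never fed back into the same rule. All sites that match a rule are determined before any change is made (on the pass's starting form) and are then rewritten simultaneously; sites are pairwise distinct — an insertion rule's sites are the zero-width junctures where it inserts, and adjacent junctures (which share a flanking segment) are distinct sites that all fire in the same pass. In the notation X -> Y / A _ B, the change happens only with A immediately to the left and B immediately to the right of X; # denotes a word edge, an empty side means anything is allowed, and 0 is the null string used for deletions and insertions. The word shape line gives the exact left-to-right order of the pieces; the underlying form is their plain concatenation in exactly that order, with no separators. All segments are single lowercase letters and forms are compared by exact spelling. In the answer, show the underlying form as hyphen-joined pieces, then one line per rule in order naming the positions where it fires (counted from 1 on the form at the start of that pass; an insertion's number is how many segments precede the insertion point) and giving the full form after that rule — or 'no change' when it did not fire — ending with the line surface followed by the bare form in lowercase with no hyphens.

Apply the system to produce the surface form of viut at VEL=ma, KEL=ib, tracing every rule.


underlying: mma-viut-ob
1. 0 -> i / C _ C: inserts after position(s) 1: mimaviutob
surface: mimaviutob


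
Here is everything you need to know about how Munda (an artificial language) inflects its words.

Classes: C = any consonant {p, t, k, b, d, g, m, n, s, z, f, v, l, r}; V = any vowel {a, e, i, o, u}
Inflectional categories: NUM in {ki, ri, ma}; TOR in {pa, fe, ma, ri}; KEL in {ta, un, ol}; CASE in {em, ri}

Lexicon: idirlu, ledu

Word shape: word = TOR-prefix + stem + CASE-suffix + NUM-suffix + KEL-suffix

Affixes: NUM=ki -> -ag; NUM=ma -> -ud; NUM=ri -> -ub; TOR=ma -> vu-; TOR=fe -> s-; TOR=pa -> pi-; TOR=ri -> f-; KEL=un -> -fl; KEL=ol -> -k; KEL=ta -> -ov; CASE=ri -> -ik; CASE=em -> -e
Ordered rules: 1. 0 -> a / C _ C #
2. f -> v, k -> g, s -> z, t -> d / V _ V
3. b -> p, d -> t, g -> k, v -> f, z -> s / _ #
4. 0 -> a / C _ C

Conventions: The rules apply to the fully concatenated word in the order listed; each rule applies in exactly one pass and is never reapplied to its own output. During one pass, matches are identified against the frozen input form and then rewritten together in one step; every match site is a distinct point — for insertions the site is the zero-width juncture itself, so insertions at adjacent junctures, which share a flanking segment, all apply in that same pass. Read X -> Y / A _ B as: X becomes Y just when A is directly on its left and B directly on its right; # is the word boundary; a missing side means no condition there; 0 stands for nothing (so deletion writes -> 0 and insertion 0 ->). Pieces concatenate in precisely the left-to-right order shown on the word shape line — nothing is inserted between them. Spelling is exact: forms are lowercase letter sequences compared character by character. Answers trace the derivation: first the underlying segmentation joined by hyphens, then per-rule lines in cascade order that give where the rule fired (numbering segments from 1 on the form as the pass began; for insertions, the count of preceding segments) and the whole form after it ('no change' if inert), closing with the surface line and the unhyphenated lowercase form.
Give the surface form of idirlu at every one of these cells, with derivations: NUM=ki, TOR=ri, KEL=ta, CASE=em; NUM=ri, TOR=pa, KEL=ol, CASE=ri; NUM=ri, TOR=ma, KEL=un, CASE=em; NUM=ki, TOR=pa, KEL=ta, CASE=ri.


cell NUM=ki, TOR=ri, KEL=ta, CASE=em:
underlying: f-idirlu-e-ag-ov
1. 0 -> a / C _ C #: no change
2. f -> v, k -> g, s -> z, t -> d / V _ V: no change
3. b -> p, d -> t, g -> k, v -> f, z -> s / _ #: fires at position(s) 12: fidirlueagof
4. 0 -> a / C _ C: inserts after position(s) 5: fidiralueagof
surface: fidiralueagof

cell NUM=ri, TOR=pa, KEL=ol, CASE=ri:
underlying: pi-idirlu-ik-ub-k
1. 0 -> a / C _ C #: inserts after position(s) 12: piidirluikubak
2. f -> v, k -> g, s -> z, t -> d / V _ V: fires at position(s) 10: piidirluigubak
3. b -> p, d -> t, g -> k, v -> f, z -> s / _ #: no change
4. 0 -> a / C _ C: inserts after position(s) 6: piidiraluigubak
surface: piidiraluigubak

cell NUM=ri, TOR=ma, KEL=un, CASE=em:
underlying: vu-idirlu-e-ub-fl
1. 0 -> a / C _ C #: inserts after position(s) 12: vuidirlueubfal
2. f -> v, k -> g, s -> z, t -> d / V _ V: no change
3. b -> p, d -> t, g -> k, v -> f, z -> s / _ #: no change
4. 0 -> a / C _ C: inserts after position(s) 6, 11: vuidiralueubafal
surface: vuidiralueubafal

cell NUM=ki, TOR=pa, KEL=ta, CASE=ri:
underlying: pi-idirlu-ik-ag-ov
1. 0 -> a / C _ C #: no change
2. f -> v, k -> g, s -> z, t -> d / V _ V: fires at position(s) 10: piidirluigagov
3. b -> p, d -> t, g -> k, v -> f, z -> s / _ #: fires at position(s) 14: piidirluigagof
4. 0 -> a / C _ C: inserts after position(s) 6: piidiraluigagof
surface: piidiraluigagof
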